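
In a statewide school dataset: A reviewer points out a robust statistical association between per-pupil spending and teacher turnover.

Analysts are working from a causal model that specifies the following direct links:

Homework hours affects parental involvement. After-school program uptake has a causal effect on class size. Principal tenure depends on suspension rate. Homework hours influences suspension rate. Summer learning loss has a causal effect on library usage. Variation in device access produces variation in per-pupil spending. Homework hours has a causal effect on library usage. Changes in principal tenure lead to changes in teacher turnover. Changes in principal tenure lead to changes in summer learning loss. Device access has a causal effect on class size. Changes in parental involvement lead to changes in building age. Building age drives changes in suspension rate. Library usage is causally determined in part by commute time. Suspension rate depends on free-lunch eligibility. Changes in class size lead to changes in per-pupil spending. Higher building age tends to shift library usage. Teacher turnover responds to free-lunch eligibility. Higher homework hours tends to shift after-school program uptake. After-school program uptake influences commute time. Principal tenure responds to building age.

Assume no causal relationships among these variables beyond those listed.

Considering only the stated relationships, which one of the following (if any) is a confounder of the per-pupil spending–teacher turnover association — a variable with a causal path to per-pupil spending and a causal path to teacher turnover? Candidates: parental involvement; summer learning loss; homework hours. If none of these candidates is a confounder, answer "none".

homework hours

Homework hours causes per-pupil spending (homework hours → after-school program uptake → class size → per-pupil spending) and also causes teacher turnover (homework hours → suspension rate → principal tenure → teacher turnover); it is a common cause of both.
Each of the other candidates lacks a causal path to at least one of per-pupil spending and teacher turnover, so they do not confound the relationship.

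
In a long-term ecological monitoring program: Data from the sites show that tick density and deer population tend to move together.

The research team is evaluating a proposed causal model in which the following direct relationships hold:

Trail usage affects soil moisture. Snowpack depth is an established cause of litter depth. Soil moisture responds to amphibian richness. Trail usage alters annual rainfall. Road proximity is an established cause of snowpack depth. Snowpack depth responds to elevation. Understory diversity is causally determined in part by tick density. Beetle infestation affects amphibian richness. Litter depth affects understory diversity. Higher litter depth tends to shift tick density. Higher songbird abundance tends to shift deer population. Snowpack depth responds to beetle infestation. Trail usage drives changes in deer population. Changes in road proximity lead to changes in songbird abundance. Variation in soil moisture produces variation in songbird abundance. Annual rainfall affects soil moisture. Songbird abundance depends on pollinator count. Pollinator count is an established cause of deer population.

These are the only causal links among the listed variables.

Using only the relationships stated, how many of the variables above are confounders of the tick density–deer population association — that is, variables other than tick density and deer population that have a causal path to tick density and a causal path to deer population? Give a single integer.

2

The common causes are: beetle infestation (to tick density via beetle infestation → snowpack depth → litter depth → tick density; to deer population via beetle infestation → amphibian richness → soil moisture → songbird abundance → deer population); road proximity (to tick density via road proximity → snowpack depth → litter depth → tick density; to deer population via road proximity → songbird abundance → deer population).
Every other variable lacks a causal path to at least one of tick density and deer population.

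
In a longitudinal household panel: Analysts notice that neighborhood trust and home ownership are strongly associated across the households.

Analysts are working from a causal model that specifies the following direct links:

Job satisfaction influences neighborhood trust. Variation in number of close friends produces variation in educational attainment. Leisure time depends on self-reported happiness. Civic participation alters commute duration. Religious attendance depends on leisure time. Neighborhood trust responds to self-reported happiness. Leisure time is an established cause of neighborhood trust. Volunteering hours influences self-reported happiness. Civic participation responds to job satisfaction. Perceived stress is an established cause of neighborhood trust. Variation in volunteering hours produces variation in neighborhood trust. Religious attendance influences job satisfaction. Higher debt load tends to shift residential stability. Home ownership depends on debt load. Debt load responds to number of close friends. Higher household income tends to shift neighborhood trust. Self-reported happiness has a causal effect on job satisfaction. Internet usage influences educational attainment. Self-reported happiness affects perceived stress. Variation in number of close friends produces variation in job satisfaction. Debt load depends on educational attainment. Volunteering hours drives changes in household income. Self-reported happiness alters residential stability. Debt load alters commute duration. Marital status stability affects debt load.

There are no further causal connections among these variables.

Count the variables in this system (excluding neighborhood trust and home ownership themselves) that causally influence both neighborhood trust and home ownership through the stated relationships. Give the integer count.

The common causes are: number of close friends (to neighborhood trust via number of close friends → job satisfaction → neighborhood trust; to home ownership via number of close friends → debt load → home ownership).
Every other variable lacks a causal path to at least one of neighborhood trust and home ownership.

1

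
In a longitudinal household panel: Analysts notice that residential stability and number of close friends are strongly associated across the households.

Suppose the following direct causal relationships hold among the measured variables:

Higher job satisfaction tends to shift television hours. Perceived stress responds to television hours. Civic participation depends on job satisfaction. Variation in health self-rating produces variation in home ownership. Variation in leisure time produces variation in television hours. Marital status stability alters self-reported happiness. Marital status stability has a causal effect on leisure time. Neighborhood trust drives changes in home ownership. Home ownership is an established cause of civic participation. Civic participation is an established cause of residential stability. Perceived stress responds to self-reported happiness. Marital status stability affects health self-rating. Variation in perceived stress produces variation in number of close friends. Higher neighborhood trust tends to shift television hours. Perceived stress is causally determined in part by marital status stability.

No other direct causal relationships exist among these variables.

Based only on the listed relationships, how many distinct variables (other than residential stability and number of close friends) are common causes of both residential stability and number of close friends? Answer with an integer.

3

The common causes are: job satisfaction (to residential stability via job satisfaction → civic participation → residential stability; to number of close friends via job satisfaction → television hours → perceived stress → number of close friends); marital status stability (to residential stability via marital status stability → health self-rating → home ownership → civic participation → residential stability; to number of close friends via marital status stability → perceived stress → number of close friends); neighborhood trust (to residential stability via neighborhood trust → home ownership → civic participation → residential stability; to number of close friends via neighborhood trust → television hours → perceived stress → number of close friends).
Every other variable lacks a causal path to at least one of residential stability and number of close friends.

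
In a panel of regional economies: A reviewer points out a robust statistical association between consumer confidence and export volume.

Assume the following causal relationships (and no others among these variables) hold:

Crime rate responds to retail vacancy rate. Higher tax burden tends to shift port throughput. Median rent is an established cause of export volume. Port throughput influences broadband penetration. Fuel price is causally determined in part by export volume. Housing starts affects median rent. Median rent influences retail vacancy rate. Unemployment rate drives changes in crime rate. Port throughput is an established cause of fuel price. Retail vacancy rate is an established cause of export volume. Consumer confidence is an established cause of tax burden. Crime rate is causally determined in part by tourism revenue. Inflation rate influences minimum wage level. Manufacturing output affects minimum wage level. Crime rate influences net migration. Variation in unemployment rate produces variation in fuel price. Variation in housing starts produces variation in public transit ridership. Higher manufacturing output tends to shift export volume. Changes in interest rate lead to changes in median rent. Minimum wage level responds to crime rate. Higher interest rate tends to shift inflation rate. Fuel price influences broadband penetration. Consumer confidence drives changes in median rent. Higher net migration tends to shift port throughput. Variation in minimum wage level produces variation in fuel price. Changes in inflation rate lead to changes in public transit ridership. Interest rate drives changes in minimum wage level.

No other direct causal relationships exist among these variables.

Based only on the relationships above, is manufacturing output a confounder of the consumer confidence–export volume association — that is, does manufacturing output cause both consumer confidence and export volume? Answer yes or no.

Manufacturing output has no stated causal path to consumer confidence. A confounder must cause both variables, so manufacturing output does not qualify.

no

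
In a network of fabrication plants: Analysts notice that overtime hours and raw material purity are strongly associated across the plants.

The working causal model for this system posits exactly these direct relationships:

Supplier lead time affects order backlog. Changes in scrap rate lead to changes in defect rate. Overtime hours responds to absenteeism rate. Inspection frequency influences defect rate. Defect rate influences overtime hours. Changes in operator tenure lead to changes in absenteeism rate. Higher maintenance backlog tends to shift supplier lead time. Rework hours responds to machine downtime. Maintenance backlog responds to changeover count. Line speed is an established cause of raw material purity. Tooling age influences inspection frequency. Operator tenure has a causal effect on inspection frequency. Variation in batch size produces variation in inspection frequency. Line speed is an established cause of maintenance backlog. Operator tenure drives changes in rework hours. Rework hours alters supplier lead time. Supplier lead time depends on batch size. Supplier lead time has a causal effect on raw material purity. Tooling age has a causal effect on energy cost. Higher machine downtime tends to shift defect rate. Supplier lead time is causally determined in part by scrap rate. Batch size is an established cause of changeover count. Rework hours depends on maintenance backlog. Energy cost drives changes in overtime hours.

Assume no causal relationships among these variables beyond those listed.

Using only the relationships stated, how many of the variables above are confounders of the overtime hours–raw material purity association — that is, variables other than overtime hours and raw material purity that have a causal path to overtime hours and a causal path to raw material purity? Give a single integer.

The common causes are: batch size (to overtime hours via batch size → inspection frequency → defect rate → overtime hours; to raw material purity via batch size → supplier lead time → raw material purity); machine downtime (to overtime hours via machine downtime → defect rate → overtime hours; to raw material purity via machine downtime → rework hours → supplier lead time → raw material purity); operator tenure (to overtime hours via operator tenure → absenteeism rate → overtime hours; to raw material purity via operator tenure → rework hours → supplier lead time → raw material purity); scrap rate (to overtime hours via scrap rate → defect rate → overtime hours; to raw material purity via scrap rate → supplier lead time → raw material purity).
Every other variable lacks a causal path to at least one of overtime hours and raw material purity.

4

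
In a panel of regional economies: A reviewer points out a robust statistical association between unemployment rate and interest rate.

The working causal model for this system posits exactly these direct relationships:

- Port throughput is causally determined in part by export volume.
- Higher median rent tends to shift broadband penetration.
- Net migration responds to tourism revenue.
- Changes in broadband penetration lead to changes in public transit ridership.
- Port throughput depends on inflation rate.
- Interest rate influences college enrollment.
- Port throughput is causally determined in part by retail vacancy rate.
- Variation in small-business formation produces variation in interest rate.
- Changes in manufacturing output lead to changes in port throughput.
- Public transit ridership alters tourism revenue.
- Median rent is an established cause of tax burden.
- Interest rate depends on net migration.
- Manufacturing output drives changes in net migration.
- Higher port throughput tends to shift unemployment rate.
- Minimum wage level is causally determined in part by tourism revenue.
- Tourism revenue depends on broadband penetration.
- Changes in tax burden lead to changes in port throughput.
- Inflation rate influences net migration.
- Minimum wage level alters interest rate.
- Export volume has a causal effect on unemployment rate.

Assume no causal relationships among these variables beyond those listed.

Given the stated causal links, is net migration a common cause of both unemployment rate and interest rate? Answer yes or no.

Net migration has no stated causal path to unemployment rate. A confounder must cause both variables, so net migration does not qualify.

no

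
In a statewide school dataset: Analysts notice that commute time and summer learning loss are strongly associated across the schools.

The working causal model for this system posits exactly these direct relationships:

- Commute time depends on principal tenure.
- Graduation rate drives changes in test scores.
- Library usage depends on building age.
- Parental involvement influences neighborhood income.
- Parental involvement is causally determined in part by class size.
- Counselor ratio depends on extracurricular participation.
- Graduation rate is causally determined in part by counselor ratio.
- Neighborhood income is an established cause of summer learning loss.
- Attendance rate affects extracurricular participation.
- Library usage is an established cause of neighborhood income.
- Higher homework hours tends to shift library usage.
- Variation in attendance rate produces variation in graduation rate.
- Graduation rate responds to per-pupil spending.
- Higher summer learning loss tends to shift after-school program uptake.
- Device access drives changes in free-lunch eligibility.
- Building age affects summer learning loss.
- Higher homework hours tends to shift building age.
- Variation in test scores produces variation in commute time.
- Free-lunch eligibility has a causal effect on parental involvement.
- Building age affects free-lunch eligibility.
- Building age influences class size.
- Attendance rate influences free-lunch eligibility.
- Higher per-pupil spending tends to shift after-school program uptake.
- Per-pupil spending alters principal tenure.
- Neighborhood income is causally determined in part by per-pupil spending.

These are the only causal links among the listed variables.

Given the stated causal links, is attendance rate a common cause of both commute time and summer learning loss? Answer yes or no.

yes

Attendance rate has a causal path to commute time (attendance rate → graduation rate → test scores → commute time) and to summer learning loss (attendance rate → free-lunch eligibility → parental involvement → neighborhood income → summer learning loss), so it is a common cause of both — a confounder.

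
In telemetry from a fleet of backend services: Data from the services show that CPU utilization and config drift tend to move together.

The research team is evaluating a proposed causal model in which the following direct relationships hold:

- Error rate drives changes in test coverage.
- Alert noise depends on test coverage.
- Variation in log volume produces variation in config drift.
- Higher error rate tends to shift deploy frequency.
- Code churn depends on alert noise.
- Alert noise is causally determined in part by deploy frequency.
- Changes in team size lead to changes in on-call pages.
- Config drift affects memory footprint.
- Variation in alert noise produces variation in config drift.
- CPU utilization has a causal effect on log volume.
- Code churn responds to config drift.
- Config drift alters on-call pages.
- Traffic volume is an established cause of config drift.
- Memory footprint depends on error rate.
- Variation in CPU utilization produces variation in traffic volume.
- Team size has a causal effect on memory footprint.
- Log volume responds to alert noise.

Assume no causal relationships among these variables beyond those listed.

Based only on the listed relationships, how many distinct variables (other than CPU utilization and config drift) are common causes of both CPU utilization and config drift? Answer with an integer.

0

No listed variable has a causal path to both CPU utilization and config drift, so there are no common causes.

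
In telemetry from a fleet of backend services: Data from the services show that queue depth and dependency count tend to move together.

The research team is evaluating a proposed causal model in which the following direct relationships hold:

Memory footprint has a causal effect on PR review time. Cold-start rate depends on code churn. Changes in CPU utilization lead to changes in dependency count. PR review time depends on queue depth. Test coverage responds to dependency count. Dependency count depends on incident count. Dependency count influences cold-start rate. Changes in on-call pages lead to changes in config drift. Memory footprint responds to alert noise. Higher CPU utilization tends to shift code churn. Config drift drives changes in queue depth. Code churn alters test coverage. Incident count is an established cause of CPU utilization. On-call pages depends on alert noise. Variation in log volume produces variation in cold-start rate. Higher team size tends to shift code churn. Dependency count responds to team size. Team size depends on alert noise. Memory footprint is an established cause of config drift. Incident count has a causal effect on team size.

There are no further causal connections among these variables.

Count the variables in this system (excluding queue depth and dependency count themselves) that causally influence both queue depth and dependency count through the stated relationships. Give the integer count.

The common causes are: alert noise (to queue depth via alert noise → memory footprint → config drift → queue depth; to dependency count via alert noise → team size → dependency count).
Every other variable lacks a causal path to at least one of queue depth and dependency count.

1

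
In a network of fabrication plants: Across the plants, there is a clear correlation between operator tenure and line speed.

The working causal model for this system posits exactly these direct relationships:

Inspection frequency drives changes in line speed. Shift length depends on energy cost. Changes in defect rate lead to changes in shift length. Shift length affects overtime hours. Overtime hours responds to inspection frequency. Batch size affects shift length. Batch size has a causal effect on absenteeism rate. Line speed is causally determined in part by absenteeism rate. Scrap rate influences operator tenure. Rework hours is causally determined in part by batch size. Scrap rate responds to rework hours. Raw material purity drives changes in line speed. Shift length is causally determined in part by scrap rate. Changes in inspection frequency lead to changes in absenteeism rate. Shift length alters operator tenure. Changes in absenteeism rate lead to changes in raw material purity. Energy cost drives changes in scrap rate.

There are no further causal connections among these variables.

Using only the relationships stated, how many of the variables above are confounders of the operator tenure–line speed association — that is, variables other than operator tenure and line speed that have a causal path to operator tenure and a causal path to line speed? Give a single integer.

The common causes are: batch size (to operator tenure via batch size → shift length → operator tenure; to line speed via batch size → absenteeism rate → line speed).
Every other variable lacks a causal path to at least one of operator tenure and line speed.

1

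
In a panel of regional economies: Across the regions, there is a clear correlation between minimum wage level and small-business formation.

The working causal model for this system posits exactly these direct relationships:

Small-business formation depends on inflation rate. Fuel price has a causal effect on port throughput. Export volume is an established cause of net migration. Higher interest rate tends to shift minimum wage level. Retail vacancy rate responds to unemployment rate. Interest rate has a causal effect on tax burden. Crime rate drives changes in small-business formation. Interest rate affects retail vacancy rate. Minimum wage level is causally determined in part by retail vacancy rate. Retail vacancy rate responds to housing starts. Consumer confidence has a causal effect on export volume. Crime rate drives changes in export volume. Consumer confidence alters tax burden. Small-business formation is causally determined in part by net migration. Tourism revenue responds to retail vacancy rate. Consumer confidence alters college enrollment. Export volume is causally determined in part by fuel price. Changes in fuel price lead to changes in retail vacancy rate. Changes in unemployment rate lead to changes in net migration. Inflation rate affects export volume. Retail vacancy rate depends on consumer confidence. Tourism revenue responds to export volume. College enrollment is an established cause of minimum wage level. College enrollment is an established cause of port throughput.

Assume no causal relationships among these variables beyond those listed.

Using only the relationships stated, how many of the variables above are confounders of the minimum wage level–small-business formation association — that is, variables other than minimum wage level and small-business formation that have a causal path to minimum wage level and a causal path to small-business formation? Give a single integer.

3

The common causes are: consumer confidence (to minimum wage level via consumer confidence → college enrollment → minimum wage level; to small-business formation via consumer confidence → export volume → net migration → small-business formation); fuel price (to minimum wage level via fuel price → retail vacancy rate → minimum wage level; to small-business formation via fuel price → export volume → net migration → small-business formation); unemployment rate (to minimum wage level via unemployment rate → retail vacancy rate → minimum wage level; to small-business formation via unemployment rate → net migration → small-business formation).
Every other variable lacks a causal path to at least one of minimum wage level and small-business formation.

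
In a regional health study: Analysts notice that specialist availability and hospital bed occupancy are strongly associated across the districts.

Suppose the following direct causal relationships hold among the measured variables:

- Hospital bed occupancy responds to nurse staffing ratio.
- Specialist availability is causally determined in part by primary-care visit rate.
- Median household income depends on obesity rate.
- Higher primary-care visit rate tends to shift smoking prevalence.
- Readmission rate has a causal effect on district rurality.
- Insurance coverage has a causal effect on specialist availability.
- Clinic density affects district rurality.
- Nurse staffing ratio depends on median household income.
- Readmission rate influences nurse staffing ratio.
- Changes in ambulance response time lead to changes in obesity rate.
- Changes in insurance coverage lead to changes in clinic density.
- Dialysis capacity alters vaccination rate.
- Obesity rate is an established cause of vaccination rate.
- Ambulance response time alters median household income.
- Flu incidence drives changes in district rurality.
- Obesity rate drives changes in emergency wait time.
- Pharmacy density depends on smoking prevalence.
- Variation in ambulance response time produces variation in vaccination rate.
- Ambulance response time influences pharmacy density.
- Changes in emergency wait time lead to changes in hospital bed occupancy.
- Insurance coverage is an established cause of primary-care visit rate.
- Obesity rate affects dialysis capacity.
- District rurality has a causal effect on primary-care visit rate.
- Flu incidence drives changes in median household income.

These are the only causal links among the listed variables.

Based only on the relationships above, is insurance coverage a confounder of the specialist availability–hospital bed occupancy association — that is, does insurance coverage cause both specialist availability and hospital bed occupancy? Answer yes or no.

Insurance coverage has no stated causal path to hospital bed occupancy. A confounder must cause both variables, so insurance coverage does not qualify.

no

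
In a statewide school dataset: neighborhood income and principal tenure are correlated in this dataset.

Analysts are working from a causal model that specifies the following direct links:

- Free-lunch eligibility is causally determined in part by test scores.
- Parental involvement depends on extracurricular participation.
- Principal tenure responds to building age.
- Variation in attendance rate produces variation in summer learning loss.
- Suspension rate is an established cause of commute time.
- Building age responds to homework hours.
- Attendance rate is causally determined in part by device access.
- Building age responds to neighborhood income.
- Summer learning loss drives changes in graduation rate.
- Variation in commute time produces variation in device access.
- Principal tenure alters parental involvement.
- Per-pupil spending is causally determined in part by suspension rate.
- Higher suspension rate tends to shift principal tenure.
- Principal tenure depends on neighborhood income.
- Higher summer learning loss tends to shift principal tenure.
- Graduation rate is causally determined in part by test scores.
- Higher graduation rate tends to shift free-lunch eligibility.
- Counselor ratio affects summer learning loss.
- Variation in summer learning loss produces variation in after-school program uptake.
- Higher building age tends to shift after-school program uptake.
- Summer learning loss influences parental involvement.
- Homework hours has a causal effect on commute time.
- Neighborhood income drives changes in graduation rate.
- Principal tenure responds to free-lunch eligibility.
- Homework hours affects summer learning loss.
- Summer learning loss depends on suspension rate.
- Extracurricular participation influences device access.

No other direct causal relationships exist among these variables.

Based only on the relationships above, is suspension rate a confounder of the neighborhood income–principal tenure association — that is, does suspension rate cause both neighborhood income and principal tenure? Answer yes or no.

no

Suspension rate has no stated causal path to neighborhood income. A confounder must cause both variables, so suspension rate does not qualify.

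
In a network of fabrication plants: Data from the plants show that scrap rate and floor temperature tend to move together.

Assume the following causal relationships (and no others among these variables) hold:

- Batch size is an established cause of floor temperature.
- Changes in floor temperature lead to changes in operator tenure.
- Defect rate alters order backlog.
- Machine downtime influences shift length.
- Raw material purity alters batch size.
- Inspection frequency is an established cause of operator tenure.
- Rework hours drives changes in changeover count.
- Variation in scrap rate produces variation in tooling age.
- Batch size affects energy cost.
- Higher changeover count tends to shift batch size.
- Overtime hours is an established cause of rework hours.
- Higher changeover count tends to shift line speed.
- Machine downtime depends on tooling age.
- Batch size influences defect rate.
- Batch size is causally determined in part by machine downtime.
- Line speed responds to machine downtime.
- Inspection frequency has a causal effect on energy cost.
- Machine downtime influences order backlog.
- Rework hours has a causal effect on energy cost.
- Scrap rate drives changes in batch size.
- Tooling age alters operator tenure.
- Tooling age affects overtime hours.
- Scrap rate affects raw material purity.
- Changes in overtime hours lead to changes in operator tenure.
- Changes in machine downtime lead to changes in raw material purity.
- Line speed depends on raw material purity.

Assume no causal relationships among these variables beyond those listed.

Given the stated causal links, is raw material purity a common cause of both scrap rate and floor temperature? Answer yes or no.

no

Raw material purity has no stated causal path to scrap rate. A confounder must cause both variables, so raw material purity does not qualify.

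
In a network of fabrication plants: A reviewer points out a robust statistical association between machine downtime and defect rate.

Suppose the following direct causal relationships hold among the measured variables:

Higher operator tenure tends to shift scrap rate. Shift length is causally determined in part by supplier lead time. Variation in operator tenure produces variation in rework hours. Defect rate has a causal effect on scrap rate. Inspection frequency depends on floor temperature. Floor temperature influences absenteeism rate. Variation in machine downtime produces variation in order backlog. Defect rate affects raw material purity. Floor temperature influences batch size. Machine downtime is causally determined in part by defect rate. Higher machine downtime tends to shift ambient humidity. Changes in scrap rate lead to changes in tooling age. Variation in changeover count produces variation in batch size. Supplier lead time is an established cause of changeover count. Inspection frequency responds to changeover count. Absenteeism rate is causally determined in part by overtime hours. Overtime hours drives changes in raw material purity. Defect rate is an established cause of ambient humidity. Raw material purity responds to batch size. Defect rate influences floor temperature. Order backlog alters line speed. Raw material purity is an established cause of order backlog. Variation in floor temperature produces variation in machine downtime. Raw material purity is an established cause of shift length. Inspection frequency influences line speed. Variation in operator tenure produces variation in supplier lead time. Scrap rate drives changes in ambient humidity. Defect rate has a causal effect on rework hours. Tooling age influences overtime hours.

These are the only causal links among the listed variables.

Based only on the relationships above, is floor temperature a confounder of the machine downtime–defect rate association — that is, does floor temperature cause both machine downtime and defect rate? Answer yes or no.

no

Floor temperature has no stated causal path to defect rate. A confounder must cause both variables, so floor temperature does not qualify.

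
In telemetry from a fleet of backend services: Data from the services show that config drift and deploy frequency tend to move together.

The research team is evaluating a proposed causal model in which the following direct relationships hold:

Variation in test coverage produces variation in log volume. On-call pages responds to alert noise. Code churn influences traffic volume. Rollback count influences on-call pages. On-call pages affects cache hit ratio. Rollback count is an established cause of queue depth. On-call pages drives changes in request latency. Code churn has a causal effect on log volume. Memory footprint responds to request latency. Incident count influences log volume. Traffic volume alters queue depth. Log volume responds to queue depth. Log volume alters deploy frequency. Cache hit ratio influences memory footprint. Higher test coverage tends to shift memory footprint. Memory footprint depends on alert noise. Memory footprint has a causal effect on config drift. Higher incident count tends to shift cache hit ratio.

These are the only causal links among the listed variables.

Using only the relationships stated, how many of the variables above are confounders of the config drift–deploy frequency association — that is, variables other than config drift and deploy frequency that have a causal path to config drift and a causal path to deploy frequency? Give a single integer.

The common causes are: incident count (to config drift via incident count → cache hit ratio → memory footprint → config drift; to deploy frequency via incident count → log volume → deploy frequency); rollback count (to config drift via rollback count → on-call pages → cache hit ratio → memory footprint → config drift; to deploy frequency via rollback count → queue depth → log volume → deploy frequency); test coverage (to config drift via test coverage → memory footprint → config drift; to deploy frequency via test coverage → log volume → deploy frequency).
Every other variable lacks a causal path to at least one of config drift and deploy frequency.

3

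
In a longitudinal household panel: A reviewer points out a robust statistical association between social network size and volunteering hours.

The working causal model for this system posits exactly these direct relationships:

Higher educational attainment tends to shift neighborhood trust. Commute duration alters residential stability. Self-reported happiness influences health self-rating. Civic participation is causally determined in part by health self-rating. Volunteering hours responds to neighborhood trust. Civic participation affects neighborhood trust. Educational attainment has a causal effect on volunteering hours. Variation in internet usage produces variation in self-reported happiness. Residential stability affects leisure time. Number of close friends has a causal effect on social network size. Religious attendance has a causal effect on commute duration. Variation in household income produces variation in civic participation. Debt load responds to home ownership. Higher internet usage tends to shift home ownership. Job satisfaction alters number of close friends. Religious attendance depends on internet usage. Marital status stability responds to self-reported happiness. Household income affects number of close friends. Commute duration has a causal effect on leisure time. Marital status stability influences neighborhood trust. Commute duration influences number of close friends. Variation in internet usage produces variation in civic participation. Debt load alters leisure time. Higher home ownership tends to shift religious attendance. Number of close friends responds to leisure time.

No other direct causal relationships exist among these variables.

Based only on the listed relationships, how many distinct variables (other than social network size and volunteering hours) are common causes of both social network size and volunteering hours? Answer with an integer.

The common causes are: household income (to social network size via household income → number of close friends → social network size; to volunteering hours via household income → civic participation → neighborhood trust → volunteering hours); internet usage (to social network size via internet usage → religious attendance → commute duration → number of close friends → social network size; to volunteering hours via internet usage → civic participation → neighborhood trust → volunteering hours).
Every other variable lacks a causal path to at least one of social network size and volunteering hours.

2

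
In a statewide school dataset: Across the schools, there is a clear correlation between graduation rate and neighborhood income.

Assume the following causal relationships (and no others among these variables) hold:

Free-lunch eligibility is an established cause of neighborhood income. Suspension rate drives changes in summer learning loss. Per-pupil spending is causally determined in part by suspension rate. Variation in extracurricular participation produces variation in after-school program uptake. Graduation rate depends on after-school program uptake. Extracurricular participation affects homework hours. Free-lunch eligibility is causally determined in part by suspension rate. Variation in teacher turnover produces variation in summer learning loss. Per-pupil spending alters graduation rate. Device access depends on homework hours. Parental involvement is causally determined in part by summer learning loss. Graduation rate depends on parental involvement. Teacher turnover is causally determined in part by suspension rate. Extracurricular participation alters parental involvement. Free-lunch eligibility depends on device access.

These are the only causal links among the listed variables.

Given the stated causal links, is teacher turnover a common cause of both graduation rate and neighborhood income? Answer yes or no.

Teacher turnover has no stated causal path to neighborhood income. A confounder must cause both variables, so teacher turnover does not qualify.

no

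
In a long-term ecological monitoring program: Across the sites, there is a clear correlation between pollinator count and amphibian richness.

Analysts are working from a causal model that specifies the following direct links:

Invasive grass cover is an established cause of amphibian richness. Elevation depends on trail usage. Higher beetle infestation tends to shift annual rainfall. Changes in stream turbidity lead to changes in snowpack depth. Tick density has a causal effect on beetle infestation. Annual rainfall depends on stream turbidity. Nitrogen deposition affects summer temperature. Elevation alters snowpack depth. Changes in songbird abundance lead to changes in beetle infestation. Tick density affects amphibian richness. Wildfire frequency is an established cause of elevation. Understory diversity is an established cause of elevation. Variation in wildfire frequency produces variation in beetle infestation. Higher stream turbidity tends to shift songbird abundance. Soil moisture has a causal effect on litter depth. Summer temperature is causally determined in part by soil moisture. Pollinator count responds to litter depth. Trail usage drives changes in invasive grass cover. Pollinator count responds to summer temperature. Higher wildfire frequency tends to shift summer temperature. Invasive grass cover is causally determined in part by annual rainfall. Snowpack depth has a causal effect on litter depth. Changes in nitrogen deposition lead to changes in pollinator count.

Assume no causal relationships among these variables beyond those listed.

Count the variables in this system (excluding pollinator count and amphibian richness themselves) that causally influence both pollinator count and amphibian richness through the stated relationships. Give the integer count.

The common causes are: stream turbidity (to pollinator count via stream turbidity → snowpack depth → litter depth → pollinator count; to amphibian richness via stream turbidity → annual rainfall → invasive grass cover → amphibian richness); trail usage (to pollinator count via trail usage → elevation → snowpack depth → litter depth → pollinator count; to amphibian richness via trail usage → invasive grass cover → amphibian richness); wildfire frequency (to pollinator count via wildfire frequency → summer temperature → pollinator count; to amphibian richness via wildfire frequency → beetle infestation → annual rainfall → invasive grass cover → amphibian richness).
Every other variable lacks a causal path to at least one of pollinator count and amphibian richness.

3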